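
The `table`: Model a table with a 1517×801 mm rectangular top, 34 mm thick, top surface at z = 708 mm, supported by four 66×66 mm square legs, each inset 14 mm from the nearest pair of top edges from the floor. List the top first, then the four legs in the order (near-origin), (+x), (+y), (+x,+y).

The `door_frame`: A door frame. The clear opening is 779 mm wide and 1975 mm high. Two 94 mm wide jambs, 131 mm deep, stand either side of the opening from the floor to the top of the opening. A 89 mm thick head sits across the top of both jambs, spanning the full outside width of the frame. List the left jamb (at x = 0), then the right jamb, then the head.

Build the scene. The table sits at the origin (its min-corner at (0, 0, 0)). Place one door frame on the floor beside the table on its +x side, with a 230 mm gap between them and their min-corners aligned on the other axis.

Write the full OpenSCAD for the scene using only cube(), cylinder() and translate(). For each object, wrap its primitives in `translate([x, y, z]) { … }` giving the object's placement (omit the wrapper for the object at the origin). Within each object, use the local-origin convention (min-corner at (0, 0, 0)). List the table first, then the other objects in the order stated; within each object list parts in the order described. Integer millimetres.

translate([0, 0, 674]) cube([1517, 801, 34]);
translate([14, 14, 0]) cube([66, 66, 674]);
translate([1437, 14, 0]) cube([66, 66, 674]);
translate([14, 721, 0]) cube([66, 66, 674]);
translate([1437, 721, 0]) cube([66, 66, 674]);
translate([1747, 0, 0]) {
  cube([94, 131, 1975]);
  translate([873, 0, 0]) cube([94, 131, 1975]);
  translate([0, 0, 1975]) cube([967, 131, 89]);
}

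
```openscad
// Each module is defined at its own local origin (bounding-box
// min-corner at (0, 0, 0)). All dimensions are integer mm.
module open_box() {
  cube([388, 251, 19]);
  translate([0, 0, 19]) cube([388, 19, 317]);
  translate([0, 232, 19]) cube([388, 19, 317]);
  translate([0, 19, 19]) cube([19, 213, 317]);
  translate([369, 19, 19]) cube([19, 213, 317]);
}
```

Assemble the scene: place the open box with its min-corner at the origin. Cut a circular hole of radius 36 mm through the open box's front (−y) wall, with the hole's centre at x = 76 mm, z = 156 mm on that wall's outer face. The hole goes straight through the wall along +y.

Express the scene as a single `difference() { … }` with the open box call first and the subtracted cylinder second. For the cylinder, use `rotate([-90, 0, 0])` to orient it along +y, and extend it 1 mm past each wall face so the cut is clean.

difference() {
  open_box();
  translate([76, -1, 156]) rotate([-90, 0, 0]) cylinder(h = 21, r = 36);
}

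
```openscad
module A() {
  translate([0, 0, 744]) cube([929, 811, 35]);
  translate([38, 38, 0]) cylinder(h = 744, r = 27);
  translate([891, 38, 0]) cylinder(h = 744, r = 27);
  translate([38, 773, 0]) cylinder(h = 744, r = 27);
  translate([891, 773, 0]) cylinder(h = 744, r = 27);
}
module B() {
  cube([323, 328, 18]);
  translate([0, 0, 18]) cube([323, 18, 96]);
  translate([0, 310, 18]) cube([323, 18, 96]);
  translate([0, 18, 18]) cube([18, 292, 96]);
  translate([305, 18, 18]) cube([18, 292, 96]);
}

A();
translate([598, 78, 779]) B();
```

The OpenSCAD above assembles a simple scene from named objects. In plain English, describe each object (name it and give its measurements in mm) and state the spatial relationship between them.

A is a table with a 929×811 mm rectangular top, 35 mm thick, top surface at z = 779 mm, supported by four round legs of 54 mm diameter, each leg's bounding box inset 11 mm from the nearest pair of top edges, running from the floor.

B is an open storage box with external size 323×328×114 mm and wall thickness 18 mm (the base is also 18 mm thick). The base covers the whole footprint; the four walls stand on the base, with the y-facing walls full-width and the x-facing walls fitting between their inner faces.

The open box is on top of the table.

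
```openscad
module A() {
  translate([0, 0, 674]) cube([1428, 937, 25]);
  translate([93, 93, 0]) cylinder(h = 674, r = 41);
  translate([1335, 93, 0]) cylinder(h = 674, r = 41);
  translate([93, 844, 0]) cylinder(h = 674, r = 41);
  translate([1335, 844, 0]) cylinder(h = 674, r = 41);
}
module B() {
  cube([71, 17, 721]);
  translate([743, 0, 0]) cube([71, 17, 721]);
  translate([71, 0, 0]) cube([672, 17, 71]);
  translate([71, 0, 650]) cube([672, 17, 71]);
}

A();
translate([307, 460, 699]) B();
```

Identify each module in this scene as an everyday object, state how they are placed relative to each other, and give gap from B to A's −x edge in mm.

The picture frame's min-x is at 307; the table's min-x is 0; gap = 307 mm.

A is a table. B is a picture frame. The picture frame is on top of the table, centred. The gap from the picture frame to the table's −x edge is 307 mm.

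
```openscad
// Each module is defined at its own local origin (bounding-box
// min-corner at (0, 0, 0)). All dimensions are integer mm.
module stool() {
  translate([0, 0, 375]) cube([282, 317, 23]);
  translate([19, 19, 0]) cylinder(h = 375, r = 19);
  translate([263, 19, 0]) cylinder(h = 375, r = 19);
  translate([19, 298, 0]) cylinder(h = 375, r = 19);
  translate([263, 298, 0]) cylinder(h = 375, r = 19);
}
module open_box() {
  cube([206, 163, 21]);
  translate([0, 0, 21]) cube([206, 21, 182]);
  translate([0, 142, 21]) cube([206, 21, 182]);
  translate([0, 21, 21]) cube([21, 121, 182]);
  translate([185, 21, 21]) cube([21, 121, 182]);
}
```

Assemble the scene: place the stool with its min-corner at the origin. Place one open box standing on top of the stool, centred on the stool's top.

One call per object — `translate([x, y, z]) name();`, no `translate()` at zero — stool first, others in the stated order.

stool();
translate([38, 77, 398]) open_box();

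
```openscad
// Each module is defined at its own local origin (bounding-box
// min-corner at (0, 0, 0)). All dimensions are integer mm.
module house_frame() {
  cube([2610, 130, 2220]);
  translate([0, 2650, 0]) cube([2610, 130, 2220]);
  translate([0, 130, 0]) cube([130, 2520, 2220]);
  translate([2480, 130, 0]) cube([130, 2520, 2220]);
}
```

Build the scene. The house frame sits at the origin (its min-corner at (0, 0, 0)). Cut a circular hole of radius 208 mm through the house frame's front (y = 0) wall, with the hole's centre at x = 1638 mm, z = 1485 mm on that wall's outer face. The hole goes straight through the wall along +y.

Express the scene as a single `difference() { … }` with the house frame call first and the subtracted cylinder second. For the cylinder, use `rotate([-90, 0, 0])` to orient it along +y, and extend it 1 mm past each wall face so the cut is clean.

difference() {
  house_frame();
  translate([1638, -1, 1485]) rotate([-90, 0, 0]) cylinder(h = 132, r = 208);
}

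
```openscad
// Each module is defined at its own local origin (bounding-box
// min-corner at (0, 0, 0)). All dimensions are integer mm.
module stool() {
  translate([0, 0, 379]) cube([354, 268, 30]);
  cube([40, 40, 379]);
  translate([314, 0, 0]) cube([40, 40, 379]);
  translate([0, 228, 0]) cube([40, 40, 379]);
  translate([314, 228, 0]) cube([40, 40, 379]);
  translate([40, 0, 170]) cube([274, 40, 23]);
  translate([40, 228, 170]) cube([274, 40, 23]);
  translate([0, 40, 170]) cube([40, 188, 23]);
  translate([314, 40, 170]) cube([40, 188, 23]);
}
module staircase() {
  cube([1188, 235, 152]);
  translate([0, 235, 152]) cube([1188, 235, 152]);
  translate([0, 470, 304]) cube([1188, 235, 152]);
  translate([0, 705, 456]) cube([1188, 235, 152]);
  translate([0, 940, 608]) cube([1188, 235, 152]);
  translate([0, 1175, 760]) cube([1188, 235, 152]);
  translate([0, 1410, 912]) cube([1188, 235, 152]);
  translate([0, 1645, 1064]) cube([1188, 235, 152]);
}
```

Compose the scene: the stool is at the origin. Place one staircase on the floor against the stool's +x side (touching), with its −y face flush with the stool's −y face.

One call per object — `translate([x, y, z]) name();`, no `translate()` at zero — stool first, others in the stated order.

stool();
translate([354, 0, 0]) staircase();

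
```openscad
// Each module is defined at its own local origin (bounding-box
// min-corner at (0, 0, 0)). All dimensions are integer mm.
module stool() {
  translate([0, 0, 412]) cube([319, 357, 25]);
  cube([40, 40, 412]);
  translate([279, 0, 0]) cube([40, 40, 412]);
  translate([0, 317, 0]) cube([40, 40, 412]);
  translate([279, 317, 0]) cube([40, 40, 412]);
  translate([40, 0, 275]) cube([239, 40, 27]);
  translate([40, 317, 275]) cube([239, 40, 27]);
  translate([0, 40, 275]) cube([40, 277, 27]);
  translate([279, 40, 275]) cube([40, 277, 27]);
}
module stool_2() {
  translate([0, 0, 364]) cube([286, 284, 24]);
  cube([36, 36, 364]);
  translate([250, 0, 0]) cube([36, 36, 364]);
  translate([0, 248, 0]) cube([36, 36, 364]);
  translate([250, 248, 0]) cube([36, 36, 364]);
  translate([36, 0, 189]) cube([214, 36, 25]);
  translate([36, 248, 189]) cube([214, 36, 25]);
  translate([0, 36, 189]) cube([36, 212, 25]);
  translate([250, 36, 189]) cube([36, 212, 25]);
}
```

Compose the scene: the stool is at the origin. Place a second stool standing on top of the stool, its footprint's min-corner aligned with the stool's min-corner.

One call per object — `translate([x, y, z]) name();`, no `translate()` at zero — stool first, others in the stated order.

stool();
translate([0, 0, 437]) stool_2();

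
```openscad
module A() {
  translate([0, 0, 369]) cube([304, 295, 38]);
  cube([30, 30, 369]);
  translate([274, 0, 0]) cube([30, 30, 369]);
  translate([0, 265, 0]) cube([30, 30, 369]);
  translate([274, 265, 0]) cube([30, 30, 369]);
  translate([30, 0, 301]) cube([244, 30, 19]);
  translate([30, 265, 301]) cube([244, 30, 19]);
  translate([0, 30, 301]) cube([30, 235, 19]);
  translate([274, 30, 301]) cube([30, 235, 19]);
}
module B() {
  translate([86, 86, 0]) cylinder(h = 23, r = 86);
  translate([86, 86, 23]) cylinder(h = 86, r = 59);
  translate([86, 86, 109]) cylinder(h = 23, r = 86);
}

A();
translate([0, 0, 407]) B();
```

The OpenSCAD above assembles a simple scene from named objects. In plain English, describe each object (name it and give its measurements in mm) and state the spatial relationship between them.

A is a four-legged stool. The seat is 304×295 mm, 38 mm thick, top at z = 407 mm. It stands on four square legs, each 30×30 mm in cross-section, from z = 0 to the seat underside, each flush with a corner of the seat. Four stretchers, 30 mm wide and 19 mm tall, connect adjacent legs with their undersides at z = 301 mm, each running between the inner faces of the legs it joins and aligned with the legs' outer faces on the other axis.

B is a spool: two coaxial disc flanges of radius 86 mm and thickness 23 mm, joined by a core cylinder of radius 59 mm and height 86 mm. The lower flange rests on z = 0 and the three cylinders share a vertical axis.

The spool is on top of the stool.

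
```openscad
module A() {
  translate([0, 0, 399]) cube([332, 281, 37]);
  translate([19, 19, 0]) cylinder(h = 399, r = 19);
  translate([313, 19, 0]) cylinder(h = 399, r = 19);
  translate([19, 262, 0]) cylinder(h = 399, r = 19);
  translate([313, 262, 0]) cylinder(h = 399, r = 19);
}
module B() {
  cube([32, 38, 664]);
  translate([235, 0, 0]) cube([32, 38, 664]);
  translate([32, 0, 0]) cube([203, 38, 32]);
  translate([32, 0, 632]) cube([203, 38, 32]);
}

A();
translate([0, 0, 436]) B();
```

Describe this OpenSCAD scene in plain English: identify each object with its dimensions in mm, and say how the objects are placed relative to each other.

A is a four-legged stool. The seat is 332×281 mm, 37 mm thick, top at z = 436 mm. It stands on four round legs, each 38 mm in diameter, from z = 0 to the seat underside, each leg's axis is inset half a diameter from the nearest pair of seat edges (so the leg's bounding box is flush with the corner).

B is a picture frame with a 203×600 mm rectangular opening (x by z) and a uniform 32 mm border on every side. Frame depth is 38 mm along y. It is built from two vertical stiles running the full outside height and two horizontal rails spanning the gap between the stiles.

The picture frame is on top of the stool.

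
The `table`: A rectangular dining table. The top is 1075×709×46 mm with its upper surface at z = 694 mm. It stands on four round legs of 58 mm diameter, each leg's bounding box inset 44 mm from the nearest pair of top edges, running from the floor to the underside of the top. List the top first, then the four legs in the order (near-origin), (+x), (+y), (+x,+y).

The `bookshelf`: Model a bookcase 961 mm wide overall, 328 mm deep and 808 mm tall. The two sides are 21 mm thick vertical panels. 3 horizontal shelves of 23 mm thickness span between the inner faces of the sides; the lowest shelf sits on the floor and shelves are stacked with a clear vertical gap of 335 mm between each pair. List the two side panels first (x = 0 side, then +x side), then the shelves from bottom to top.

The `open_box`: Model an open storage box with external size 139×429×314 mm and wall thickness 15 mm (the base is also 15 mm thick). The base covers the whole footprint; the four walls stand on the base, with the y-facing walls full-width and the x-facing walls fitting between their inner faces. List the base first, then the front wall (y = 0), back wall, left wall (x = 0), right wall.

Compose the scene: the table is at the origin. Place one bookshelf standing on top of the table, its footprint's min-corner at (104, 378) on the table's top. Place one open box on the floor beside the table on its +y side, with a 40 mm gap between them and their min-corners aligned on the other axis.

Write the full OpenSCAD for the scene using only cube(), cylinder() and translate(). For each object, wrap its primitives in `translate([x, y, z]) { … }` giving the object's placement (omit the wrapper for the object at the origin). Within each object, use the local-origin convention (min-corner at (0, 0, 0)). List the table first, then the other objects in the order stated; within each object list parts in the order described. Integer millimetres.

translate([0, 0, 648]) cube([1075, 709, 46]);
translate([73, 73, 0]) cylinder(h = 648, r = 29);
translate([1002, 73, 0]) cylinder(h = 648, r = 29);
translate([73, 636, 0]) cylinder(h = 648, r = 29);
translate([1002, 636, 0]) cylinder(h = 648, r = 29);
translate([104, 378, 694]) {
  cube([21, 328, 808]);
  translate([940, 0, 0]) cube([21, 328, 808]);
  translate([21, 0, 0]) cube([919, 328, 23]);
  translate([21, 0, 358]) cube([919, 328, 23]);
  translate([21, 0, 716]) cube([919, 328, 23]);
}
translate([0, 749, 0]) {
  cube([139, 429, 15]);
  translate([0, 0, 15]) cube([139, 15, 299]);
  translate([0, 414, 15]) cube([139, 15, 299]);
  translate([0, 15, 15]) cube([15, 399, 299]);
  translate([124, 15, 15]) cube([15, 399, 299]);
}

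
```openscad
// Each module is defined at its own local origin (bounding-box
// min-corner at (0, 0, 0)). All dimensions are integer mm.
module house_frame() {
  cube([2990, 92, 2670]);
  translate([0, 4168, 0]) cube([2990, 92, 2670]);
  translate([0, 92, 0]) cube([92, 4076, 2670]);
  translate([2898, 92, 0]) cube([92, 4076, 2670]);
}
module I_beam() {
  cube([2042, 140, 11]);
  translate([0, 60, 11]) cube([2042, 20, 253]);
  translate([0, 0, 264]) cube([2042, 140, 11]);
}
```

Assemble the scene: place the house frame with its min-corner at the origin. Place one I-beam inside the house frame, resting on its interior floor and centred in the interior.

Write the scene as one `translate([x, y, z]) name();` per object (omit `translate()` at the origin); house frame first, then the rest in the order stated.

house_frame();
translate([474, 2060, 0]) I_beam();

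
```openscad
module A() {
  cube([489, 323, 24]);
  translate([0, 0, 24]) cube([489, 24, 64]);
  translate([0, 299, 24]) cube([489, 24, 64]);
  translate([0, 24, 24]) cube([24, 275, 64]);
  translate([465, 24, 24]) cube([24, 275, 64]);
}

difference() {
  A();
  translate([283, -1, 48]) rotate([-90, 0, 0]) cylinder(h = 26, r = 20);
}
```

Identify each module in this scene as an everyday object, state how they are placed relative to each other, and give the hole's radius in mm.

A is an open box. The open box has a circular hole through its front wall. The hole's radius is 20 mm.

The subtracted cylinder has r = 20 mm.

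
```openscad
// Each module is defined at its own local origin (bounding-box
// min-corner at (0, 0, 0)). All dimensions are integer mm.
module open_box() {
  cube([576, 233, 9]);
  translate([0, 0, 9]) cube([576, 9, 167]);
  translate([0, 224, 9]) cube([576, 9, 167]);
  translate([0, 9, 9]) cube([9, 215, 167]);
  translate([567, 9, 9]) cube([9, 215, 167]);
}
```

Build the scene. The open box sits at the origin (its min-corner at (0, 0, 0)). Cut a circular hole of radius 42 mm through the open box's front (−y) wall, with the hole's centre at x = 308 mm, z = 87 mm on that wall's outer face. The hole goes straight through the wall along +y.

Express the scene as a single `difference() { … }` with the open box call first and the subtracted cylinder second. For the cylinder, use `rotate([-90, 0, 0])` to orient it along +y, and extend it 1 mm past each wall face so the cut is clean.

difference() {
  open_box();
  translate([308, -1, 87]) rotate([-90, 0, 0]) cylinder(h = 11, r = 42);
}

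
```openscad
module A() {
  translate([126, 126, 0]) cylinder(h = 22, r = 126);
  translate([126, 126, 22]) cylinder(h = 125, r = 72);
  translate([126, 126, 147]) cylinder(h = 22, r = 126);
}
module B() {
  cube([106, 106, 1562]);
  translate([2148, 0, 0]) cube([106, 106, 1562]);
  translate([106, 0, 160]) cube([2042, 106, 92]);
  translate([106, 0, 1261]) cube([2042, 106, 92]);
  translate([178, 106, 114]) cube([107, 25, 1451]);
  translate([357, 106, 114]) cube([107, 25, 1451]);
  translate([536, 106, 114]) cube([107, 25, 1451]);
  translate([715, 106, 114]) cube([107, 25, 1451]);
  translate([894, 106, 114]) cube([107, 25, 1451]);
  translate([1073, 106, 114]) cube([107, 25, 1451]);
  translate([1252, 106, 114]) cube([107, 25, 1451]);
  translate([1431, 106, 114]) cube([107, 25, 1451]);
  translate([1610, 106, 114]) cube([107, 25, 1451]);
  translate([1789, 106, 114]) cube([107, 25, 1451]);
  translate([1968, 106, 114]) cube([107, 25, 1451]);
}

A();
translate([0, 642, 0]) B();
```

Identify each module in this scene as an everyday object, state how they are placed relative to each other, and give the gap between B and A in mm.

The fence section's nearest face is 390 mm from the spool's +y face.

A is a spool. B is a fence section. The fence section is on the floor beside the spool on its +y side. The gap between the fence section and the spool is 390 mm.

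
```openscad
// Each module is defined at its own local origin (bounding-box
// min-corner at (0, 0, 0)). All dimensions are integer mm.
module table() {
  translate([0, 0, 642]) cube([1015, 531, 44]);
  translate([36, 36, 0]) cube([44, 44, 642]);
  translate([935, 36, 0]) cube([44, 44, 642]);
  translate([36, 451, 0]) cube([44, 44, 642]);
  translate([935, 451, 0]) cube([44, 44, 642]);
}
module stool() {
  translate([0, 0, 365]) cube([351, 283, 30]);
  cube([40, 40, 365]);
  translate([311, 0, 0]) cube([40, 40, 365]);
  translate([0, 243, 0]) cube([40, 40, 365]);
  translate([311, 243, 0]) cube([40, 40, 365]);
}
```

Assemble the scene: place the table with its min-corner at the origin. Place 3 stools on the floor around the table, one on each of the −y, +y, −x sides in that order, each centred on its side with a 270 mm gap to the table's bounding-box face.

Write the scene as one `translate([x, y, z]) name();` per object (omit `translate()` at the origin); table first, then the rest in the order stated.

table();
translate([332, -553, 0]) stool();
translate([332, 801, 0]) stool();
translate([-621, 124, 0]) stool();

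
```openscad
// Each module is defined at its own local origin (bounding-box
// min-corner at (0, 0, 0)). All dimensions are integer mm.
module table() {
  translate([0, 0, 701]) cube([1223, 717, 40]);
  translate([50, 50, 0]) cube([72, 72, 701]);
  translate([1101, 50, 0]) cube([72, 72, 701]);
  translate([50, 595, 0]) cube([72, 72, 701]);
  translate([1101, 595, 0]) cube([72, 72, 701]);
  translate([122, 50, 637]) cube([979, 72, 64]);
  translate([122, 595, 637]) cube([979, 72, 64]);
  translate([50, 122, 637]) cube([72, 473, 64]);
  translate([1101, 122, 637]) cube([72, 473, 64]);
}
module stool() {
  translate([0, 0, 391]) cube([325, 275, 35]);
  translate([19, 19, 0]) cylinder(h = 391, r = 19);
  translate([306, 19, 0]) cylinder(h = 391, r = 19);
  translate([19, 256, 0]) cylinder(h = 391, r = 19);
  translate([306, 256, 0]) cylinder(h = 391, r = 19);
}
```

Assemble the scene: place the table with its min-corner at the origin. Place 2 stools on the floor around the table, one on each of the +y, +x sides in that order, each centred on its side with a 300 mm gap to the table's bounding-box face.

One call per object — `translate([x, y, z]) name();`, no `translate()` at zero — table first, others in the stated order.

table();
translate([449, 1017, 0]) stool();
translate([1523, 221, 0]) stool();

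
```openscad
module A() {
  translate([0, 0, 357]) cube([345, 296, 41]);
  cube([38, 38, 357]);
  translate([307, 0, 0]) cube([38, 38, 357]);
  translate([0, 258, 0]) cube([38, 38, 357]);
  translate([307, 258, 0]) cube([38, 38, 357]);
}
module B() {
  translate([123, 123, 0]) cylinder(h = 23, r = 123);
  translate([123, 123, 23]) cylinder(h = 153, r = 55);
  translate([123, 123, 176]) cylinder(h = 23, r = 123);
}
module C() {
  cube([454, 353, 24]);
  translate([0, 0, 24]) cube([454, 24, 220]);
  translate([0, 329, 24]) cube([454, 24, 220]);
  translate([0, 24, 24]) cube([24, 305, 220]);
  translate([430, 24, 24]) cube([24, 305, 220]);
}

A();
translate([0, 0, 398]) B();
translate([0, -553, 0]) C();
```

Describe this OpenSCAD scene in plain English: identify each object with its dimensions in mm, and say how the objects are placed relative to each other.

A is a simple wooden stool: a rectangular seat 345 mm (x) by 296 mm (y), 41 mm thick, top face at z = 398 mm, on four square legs, each 38×38 mm in cross-section. The legs rest on z = 0, each flush with a corner of the seat.

B is a spool: two coaxial disc flanges of radius 123 mm and thickness 23 mm, joined by a core cylinder of radius 55 mm and height 153 mm. The lower flange rests on z = 0 and the three cylinders share a vertical axis.

C is an open storage box with external size 454×353×244 mm and wall thickness 24 mm (the base is also 24 mm thick). The base covers the whole footprint; the four walls stand on the base, with the y-facing walls full-width and the x-facing walls fitting between their inner faces.

The spool is on top of the stool. The open box is on the floor beside the stool on its −y side.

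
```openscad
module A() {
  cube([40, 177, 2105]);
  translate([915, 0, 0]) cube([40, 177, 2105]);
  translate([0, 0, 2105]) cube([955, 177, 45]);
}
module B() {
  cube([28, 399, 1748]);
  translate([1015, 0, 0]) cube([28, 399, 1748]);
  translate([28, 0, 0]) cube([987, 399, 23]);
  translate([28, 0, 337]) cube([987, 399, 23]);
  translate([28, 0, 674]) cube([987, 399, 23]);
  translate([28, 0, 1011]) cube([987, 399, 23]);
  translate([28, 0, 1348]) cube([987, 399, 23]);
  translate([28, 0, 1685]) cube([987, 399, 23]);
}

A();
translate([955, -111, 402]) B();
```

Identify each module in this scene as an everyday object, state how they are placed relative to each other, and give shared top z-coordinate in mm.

A is a door frame. B is a bookshelf. The bookshelf is beside the door frame with their tops flush at z = 2150. The shared top z-coordinate is 2150 mm.

Both tops at z = 2150 mm.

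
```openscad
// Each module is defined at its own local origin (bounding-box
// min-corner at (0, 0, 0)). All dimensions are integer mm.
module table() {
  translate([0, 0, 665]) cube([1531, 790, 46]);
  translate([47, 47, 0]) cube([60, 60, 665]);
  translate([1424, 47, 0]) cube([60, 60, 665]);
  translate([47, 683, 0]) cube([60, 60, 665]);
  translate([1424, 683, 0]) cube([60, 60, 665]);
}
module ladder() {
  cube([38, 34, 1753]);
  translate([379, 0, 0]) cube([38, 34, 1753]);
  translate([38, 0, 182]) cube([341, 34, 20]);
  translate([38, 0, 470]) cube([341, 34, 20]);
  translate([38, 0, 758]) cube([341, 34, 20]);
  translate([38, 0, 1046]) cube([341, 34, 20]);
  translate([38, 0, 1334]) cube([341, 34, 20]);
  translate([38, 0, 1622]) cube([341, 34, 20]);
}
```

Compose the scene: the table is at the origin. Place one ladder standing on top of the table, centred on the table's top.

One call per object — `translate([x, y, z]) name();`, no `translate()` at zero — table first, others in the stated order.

table();
translate([557, 378, 711]) ladder();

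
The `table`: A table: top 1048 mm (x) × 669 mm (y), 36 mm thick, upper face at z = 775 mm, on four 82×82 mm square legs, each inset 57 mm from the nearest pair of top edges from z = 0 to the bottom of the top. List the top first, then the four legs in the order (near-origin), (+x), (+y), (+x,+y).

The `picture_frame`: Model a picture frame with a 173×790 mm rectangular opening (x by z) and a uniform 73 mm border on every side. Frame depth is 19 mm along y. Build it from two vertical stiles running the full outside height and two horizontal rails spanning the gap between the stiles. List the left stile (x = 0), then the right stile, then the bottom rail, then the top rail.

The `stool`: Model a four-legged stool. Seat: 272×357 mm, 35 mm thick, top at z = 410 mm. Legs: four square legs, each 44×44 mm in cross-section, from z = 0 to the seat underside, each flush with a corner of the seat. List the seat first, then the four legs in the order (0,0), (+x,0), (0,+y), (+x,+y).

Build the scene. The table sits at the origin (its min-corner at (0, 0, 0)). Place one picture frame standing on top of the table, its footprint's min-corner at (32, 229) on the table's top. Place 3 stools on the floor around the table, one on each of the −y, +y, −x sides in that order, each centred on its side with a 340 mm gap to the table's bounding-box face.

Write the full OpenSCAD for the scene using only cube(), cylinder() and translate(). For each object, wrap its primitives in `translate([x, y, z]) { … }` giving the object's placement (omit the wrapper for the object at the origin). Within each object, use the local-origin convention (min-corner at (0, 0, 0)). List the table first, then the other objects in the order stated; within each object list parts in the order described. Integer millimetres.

translate([0, 0, 739]) cube([1048, 669, 36]);
translate([57, 57, 0]) cube([82, 82, 739]);
translate([909, 57, 0]) cube([82, 82, 739]);
translate([57, 530, 0]) cube([82, 82, 739]);
translate([909, 530, 0]) cube([82, 82, 739]);
translate([32, 229, 775]) {
  cube([73, 19, 936]);
  translate([246, 0, 0]) cube([73, 19, 936]);
  translate([73, 0, 0]) cube([173, 19, 73]);
  translate([73, 0, 863]) cube([173, 19, 73]);
}
translate([388, -697, 0]) {
  translate([0, 0, 375]) cube([272, 357, 35]);
  cube([44, 44, 375]);
  translate([228, 0, 0]) cube([44, 44, 375]);
  translate([0, 313, 0]) cube([44, 44, 375]);
  translate([228, 313, 0]) cube([44, 44, 375]);
}
translate([388, 1009, 0]) {
  translate([0, 0, 375]) cube([272, 357, 35]);
  cube([44, 44, 375]);
  translate([228, 0, 0]) cube([44, 44, 375]);
  translate([0, 313, 0]) cube([44, 44, 375]);
  translate([228, 313, 0]) cube([44, 44, 375]);
}
translate([-612, 156, 0]) {
  translate([0, 0, 375]) cube([272, 357, 35]);
  cube([44, 44, 375]);
  translate([228, 0, 0]) cube([44, 44, 375]);
  translate([0, 313, 0]) cube([44, 44, 375]);
  translate([228, 313, 0]) cube([44, 44, 375]);
}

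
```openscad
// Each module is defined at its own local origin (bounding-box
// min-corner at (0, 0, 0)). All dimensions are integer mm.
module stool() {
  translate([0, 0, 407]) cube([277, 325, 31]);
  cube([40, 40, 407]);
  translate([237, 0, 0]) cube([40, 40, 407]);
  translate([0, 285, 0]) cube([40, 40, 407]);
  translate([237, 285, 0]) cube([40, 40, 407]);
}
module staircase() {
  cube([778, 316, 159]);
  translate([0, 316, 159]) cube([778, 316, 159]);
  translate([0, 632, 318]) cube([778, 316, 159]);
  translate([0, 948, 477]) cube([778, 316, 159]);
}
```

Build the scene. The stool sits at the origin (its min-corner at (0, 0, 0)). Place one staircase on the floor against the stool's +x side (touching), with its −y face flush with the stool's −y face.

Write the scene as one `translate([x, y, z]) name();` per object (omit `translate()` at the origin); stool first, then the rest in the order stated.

stool();
translate([277, 0, 0]) staircase();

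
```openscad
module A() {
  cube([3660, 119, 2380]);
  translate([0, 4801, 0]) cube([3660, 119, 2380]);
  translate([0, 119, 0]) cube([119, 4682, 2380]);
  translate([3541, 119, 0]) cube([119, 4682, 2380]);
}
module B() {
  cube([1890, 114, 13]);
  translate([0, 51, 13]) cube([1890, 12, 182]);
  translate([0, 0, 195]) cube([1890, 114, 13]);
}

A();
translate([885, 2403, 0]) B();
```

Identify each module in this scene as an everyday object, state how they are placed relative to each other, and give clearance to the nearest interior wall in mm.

Clearances: x = 766, y = 2284; minimum 766 mm.

A is a house frame. B is an I-beam. The I-beam sits inside the house frame, centred. The clearance to the nearest interior wall is 766 mm.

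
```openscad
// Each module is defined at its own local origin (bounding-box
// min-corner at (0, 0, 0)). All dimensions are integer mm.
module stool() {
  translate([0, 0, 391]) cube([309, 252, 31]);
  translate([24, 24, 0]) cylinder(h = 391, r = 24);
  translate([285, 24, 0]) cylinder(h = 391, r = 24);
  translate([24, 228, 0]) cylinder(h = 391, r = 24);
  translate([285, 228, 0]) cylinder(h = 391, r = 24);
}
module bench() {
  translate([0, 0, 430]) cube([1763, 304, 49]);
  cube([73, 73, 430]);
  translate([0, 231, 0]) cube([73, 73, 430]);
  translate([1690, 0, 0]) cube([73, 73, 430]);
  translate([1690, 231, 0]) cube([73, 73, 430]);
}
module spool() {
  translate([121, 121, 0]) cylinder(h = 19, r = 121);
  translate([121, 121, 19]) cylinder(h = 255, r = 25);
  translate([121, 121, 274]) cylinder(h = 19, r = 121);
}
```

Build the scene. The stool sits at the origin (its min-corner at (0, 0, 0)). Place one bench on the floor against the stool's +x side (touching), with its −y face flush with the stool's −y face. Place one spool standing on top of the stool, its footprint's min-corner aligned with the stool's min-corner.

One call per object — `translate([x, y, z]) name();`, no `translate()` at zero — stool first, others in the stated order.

stool();
translate([309, 0, 0]) bench();
translate([0, 0, 422]) spool();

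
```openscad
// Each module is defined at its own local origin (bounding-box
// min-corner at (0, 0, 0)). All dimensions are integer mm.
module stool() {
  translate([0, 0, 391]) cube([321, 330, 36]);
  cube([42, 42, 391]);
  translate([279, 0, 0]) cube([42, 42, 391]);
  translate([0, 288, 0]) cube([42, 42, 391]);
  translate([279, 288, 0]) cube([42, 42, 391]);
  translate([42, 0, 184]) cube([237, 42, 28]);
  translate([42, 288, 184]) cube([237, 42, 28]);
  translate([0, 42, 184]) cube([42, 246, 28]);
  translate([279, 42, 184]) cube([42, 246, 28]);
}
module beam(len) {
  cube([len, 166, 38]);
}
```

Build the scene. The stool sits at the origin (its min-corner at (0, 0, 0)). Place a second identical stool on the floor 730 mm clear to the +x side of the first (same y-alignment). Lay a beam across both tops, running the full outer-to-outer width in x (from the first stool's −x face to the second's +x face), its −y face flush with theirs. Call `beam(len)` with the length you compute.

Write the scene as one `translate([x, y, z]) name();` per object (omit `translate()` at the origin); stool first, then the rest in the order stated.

stool();
translate([1051, 0, 0]) stool();
translate([0, 0, 427]) beam(1372);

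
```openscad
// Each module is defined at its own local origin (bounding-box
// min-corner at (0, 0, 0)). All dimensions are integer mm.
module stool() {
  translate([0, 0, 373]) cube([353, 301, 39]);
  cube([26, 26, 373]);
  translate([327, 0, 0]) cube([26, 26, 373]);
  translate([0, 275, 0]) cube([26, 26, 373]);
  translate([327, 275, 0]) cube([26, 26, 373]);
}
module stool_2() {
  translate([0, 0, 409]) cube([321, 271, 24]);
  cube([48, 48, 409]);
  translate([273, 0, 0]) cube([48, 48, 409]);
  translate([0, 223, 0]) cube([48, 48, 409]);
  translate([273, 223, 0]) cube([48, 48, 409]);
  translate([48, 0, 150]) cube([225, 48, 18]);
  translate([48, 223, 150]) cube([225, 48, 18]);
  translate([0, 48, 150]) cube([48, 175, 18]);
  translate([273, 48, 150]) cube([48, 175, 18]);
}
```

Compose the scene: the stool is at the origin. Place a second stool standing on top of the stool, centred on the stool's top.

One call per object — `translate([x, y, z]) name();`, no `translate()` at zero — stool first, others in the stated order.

stool();
translate([16, 15, 412]) stool_2();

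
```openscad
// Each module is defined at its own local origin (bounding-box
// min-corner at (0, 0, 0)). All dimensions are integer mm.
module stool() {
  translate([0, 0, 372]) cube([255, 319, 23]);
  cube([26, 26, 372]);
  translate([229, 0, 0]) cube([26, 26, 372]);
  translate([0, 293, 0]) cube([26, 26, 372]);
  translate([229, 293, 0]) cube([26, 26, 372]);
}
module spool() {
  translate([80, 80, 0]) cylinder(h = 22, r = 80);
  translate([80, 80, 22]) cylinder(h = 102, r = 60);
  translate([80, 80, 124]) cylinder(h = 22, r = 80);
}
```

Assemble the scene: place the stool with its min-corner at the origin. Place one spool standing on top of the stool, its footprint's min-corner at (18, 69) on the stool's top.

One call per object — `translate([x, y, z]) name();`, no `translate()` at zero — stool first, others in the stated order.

stool();
translate([18, 69, 395]) spool();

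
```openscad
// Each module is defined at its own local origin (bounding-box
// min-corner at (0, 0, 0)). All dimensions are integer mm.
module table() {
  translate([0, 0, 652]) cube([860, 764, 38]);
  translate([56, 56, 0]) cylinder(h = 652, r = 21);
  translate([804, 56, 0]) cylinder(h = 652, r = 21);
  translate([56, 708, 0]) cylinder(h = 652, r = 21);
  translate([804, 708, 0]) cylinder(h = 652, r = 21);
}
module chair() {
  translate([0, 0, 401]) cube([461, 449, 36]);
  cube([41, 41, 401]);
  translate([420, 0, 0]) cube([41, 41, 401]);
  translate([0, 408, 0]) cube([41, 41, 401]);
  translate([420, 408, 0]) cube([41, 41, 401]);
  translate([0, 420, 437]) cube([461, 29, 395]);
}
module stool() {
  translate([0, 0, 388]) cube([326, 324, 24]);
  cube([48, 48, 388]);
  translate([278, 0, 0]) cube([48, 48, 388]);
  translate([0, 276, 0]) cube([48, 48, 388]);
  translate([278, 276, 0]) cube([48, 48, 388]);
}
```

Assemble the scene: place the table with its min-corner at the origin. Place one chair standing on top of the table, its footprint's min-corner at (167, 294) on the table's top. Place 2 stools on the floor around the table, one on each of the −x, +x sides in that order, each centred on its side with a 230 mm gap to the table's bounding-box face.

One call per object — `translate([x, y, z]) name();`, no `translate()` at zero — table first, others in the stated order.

table();
translate([167, 294, 690]) chair();
translate([-556, 220, 0]) stool();
translate([1090, 220, 0]) stool();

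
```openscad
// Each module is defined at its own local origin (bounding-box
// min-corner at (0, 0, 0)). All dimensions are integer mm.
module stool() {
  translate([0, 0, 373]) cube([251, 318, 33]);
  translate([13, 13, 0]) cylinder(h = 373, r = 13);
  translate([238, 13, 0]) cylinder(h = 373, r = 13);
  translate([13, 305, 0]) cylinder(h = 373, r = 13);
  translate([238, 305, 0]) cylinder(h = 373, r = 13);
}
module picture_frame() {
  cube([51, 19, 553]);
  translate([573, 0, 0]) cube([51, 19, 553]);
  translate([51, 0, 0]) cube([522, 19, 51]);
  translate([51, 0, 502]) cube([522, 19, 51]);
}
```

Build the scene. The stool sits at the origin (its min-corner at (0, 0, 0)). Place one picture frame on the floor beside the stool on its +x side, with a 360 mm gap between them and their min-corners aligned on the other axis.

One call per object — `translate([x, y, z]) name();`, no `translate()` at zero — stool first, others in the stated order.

stool();
translate([611, 0, 0]) picture_frame();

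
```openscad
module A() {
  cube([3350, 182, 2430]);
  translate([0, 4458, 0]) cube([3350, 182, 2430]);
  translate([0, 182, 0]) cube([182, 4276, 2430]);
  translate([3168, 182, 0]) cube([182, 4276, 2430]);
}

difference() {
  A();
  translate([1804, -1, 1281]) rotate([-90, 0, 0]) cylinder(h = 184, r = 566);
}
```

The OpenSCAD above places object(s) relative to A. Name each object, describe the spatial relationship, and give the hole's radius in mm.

A is a house frame. The house frame has a circular hole through its front wall. The hole's radius is 566 mm.

The subtracted cylinder has r = 566 mm.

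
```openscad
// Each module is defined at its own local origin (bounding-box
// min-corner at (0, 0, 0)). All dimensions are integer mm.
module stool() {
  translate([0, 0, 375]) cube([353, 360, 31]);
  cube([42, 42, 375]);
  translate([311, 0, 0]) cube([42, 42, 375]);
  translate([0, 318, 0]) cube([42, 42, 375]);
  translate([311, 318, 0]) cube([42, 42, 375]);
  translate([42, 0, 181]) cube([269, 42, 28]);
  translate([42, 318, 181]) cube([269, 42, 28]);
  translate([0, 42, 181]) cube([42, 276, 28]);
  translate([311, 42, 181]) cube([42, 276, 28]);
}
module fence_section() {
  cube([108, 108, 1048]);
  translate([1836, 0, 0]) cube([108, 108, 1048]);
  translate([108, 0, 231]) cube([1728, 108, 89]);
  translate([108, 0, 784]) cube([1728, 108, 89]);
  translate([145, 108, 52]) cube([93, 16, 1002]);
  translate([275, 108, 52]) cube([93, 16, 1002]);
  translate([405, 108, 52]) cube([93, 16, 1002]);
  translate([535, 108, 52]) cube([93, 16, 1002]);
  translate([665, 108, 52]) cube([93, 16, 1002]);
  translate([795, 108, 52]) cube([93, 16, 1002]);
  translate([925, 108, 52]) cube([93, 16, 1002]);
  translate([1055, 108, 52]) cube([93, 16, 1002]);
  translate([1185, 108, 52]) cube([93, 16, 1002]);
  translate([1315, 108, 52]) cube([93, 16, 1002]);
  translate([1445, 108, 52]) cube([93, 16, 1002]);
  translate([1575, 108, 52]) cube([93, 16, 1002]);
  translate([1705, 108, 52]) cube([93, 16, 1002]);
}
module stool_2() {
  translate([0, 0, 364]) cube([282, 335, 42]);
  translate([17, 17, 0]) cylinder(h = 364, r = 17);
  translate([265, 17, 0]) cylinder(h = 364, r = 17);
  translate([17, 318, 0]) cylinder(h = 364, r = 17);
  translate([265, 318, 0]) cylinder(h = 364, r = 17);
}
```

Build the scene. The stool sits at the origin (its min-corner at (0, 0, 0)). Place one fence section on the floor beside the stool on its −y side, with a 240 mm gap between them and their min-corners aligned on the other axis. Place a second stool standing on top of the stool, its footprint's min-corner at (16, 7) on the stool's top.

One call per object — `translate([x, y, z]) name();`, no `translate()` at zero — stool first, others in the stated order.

stool();
translate([0, -364, 0]) fence_section();
translate([16, 7, 406]) stool_2();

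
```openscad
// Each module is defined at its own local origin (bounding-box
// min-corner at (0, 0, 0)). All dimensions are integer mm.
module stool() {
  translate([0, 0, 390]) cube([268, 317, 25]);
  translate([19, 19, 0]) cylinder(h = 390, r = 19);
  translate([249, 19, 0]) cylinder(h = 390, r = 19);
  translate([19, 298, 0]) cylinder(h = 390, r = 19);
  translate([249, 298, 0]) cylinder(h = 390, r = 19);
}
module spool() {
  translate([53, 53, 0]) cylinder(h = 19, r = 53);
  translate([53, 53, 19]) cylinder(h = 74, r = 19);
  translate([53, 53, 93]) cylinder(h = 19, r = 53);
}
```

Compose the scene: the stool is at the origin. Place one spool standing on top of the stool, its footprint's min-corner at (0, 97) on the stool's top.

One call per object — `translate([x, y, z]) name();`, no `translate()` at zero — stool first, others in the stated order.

stool();
translate([0, 97, 415]) spool();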